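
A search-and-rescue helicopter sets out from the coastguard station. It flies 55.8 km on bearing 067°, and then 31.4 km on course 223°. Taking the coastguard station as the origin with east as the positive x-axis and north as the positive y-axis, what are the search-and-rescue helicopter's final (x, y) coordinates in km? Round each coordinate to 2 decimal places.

Leg 1 (067°, 55.8 km): east 55.8 sin 67° = 51.36, north 55.8 cos 67° = 21.80
Leg 2 (223°, 31.4 km): east 31.4 sin 223° = -21.41, north 31.4 cos 223° = -22.96
Summing: 29.95 km east, -1.16 km north → (29.95, -1.16).

(29.95, -1.16)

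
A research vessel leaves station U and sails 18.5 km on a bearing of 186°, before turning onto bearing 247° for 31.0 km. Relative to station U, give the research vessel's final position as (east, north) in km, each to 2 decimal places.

Leg 1 (186°, 18.5 km): east 18.5 sin 186° = -1.93, north 18.5 cos 186° = -18.40
Leg 2 (247°, 31.0 km): east 31.0 sin 247° = -28.54, north 31.0 cos 247° = -12.11
Summing: -30.47 km east, -30.51 km north → (-30.47, -30.51).

(-30.47, -30.51)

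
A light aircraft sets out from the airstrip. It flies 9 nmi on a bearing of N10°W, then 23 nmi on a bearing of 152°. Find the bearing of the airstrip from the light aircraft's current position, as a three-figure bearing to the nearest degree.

321°

Leg 1 (N10°W, 9 nmi): east 9 sin 350° = -1.56, north 9 cos 350° = 8.86
Leg 2 (152°, 23 nmi): east 23 sin 152° = 10.80, north 23 cos 152° = -20.31
Net displacement: 9.24 east, -11.44 north. Direction back to start is (-9.24, 11.44): bearing = atan2(-9.24, 11.44) mod 360° = 321.10° ≈ 321°.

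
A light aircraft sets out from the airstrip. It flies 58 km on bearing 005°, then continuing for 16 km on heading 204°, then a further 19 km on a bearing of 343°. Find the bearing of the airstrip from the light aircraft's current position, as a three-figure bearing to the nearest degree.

173°

Leg 1 (005°, 58 km): east 58 sin 5° = 5.06, north 58 cos 5° = 57.78
Leg 2 (204°, 16 km): east 16 sin 204° = -6.51, north 16 cos 204° = -14.62
Leg 3 (343°, 19 km): east 19 sin 343° = -5.56, north 19 cos 343° = 18.17
Net displacement: -7.01 east, 61.33 north. Direction back to start is (7.01, -61.33): bearing = atan2(7.01, -61.33) mod 360° = 173.48° ≈ 173°.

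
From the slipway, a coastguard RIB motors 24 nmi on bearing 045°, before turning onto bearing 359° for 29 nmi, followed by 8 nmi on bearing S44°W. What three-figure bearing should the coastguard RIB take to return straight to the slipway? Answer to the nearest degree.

Leg 1 (045°, 24 nmi): east 24 sin 45° = 16.97, north 24 cos 45° = 16.97
Leg 2 (359°, 29 nmi): east 29 sin 359° = -0.51, north 29 cos 359° = 29.00
Leg 3 (S44°W, 8 nmi): east 8 sin 224° = -5.56, north 8 cos 224° = -5.75
Net displacement: 10.91 east, 40.21 north. Direction back to start is (-10.91, -40.21): bearing = atan2(-10.91, -40.21) mod 360° = 195.18° ≈ 195°.

195°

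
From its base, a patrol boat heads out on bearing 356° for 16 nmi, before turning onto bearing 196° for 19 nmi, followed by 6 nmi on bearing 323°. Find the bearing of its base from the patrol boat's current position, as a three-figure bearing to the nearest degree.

104°

Leg 1 (356°, 16 nmi): east 16 sin 356° = -1.12, north 16 cos 356° = 15.96
Leg 2 (196°, 19 nmi): east 19 sin 196° = -5.24, north 19 cos 196° = -18.26
Leg 3 (323°, 6 nmi): east 6 sin 323° = -3.61, north 6 cos 323° = 4.79
Net displacement: -9.96 east, 2.49 north. Direction back to start is (9.96, -2.49): bearing = atan2(9.96, -2.49) mod 360° = 104.02° ≈ 104°.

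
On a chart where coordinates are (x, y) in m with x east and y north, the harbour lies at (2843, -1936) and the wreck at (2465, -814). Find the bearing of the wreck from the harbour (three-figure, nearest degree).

341°

Δeast = 2465 − 2843 = -378.00; Δnorth = -814 − -1936 = 1122.00.
Bearing = atan2(Δeast, Δnorth) mod 360° = 341.38° ≈ 341°.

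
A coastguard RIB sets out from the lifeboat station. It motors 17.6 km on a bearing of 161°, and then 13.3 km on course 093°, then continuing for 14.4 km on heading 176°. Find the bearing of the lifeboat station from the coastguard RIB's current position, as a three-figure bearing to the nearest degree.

Leg 1 (161°, 17.6 km): east 17.6 sin 161° = 5.73, north 17.6 cos 161° = -16.64
Leg 2 (093°, 13.3 km): east 13.3 sin 93° = 13.28, north 13.3 cos 93° = -0.70
Leg 3 (176°, 14.4 km): east 14.4 sin 176° = 1.00, north 14.4 cos 176° = -14.36
Net displacement: 20.02 east, -31.70 north. Direction back to start is (-20.02, 31.70): bearing = atan2(-20.02, 31.70) mod 360° = 327.73° ≈ 328°.

328°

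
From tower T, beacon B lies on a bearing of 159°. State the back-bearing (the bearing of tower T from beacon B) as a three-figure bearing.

Back-bearing = 159° + 180° = 339°.

339°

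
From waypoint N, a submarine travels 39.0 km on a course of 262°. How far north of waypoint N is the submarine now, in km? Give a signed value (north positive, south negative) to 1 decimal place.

-5.4 km

Leg 1 (262°, 39.0 km): east 39.0 sin 262° = -38.62, north 39.0 cos 262° = -5.43
Net north component: -5.43 km.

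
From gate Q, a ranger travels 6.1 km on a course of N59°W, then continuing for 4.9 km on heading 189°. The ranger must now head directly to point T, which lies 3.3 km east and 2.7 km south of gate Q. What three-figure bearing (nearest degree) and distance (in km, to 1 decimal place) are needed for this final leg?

096°, 9.3 km

Leg 1 (N59°W, 6.1 km): east 6.1 sin 301° = -5.23, north 6.1 cos 301° = 3.14
Leg 2 (189°, 4.9 km): east 4.9 sin 189° = -0.77, north 4.9 cos 189° = -4.84
Current position: (-6.00, -1.70). Target: (3.3, -2.7). Remaining: Δeast = 9.30, Δnorth = -1.00.
Bearing = atan2(9.30, -1.00) mod 360° = 96.15°; distance = √((9.30)² + (-1.00)²) = 9.349 km.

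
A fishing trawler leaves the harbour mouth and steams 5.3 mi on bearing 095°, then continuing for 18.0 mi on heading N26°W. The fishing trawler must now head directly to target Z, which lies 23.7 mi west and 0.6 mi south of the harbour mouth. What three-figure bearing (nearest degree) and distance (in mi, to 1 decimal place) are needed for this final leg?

Leg 1 (095°, 5.3 mi): east 5.3 sin 95° = 5.28, north 5.3 cos 95° = -0.46
Leg 2 (N26°W, 18.0 mi): east 18.0 sin 334° = -7.89, north 18.0 cos 334° = 16.18
Current position: (-2.61, 15.72). Target: (-23.7, -0.6). Remaining: Δeast = -21.09, Δnorth = -16.32.
Bearing = atan2(-21.09, -16.32) mod 360° = 232.27°; distance = √((-21.09)² + (-16.32)²) = 26.664 mi.

232°, 26.7 mi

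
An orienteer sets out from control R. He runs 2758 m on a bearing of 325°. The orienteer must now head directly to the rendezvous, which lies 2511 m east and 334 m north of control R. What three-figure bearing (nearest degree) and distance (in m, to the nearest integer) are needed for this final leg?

Leg 1 (325°, 2758 m): east 2758 sin 325° = -1581.92, north 2758 cos 325° = 2259.22
Current position: (-1581.92, 2259.22). Target: (2511, 334). Remaining: Δeast = 4092.92, Δnorth = -1925.22.
Bearing = atan2(4092.92, -1925.22) mod 360° = 115.19°; distance = √((4092.92)² + (-1925.22)²) = 4523.108 m.

115°, 4523 m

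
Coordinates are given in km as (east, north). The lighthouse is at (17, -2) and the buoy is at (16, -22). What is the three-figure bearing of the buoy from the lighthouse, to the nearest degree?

183°

Δeast = 16 − 17 = -1.00; Δnorth = -22 − -2 = -20.00.
Bearing = atan2(Δeast, Δnorth) mod 360° = 182.86° ≈ 183°.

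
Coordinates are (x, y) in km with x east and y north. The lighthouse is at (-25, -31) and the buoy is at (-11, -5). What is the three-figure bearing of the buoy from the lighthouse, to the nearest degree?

Δeast = -11 − -25 = 14.00; Δnorth = -5 − -31 = 26.00.
Bearing = atan2(Δeast, Δnorth) mod 360° = 28.30° ≈ 028°.

028°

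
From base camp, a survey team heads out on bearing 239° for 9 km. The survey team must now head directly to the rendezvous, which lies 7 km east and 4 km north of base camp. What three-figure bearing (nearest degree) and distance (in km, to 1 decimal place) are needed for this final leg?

060°, 17.1 km

Leg 1 (239°, 9 km): east 9 sin 239° = -7.71, north 9 cos 239° = -4.64
Current position: (-7.71, -4.64). Target: (7, 4). Remaining: Δeast = 14.71, Δnorth = 8.64.
Bearing = atan2(14.71, 8.64) mod 360° = 59.59°; distance = √((14.71)² + (8.64)²) = 17.061 km.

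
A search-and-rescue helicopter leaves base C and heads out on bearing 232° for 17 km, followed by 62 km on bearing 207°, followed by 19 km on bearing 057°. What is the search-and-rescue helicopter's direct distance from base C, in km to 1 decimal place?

61.0 km

Leg 1 (232°, 17 km): east 17 sin 232° = -13.40, north 17 cos 232° = -10.47
Leg 2 (207°, 62 km): east 62 sin 207° = -28.15, north 62 cos 207° = -55.24
Leg 3 (057°, 19 km): east 19 sin 57° = 15.93, north 19 cos 57° = 10.35
Net: -25.61 east, -55.36 north. Distance = √((-25.61)² + (-55.36)²) = 60.997 km.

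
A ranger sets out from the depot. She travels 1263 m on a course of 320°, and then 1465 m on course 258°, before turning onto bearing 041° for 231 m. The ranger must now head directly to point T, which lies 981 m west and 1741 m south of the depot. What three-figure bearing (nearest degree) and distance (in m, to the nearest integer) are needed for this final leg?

157°, 2808 m

Leg 1 (320°, 1263 m): east 1263 sin 320° = -811.84, north 1263 cos 320° = 967.51
Leg 2 (258°, 1465 m): east 1465 sin 258° = -1432.99, north 1465 cos 258° = -304.59
Leg 3 (041°, 231 m): east 231 sin 41° = 151.55, north 231 cos 41° = 174.34
Current position: (-2093.28, 837.26). Target: (-981, -1741). Remaining: Δeast = 1112.28, Δnorth = -2578.26.
Bearing = atan2(1112.28, -2578.26) mod 360° = 156.66°; distance = √((1112.28)² + (-2578.26)²) = 2807.952 m.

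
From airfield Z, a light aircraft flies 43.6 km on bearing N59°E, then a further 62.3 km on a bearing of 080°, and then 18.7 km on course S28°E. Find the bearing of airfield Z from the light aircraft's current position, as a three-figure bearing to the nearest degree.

261°

Leg 1 (N59°E, 43.6 km): east 43.6 sin 59° = 37.37, north 43.6 cos 59° = 22.46
Leg 2 (080°, 62.3 km): east 62.3 sin 80° = 61.35, north 62.3 cos 80° = 10.82
Leg 3 (S28°E, 18.7 km): east 18.7 sin 152° = 8.78, north 18.7 cos 152° = -16.51
Net displacement: 107.51 east, 16.76 north. Direction back to start is (-107.51, -16.76): bearing = atan2(-107.51, -16.76) mod 360° = 261.14° ≈ 261°.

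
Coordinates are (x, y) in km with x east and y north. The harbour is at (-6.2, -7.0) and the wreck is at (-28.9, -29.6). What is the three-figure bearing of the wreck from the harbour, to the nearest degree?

225°

Δeast = -28.9 − -6.2 = -22.70; Δnorth = -29.6 − -7.0 = -22.60.
Bearing = atan2(Δeast, Δnorth) mod 360° = 225.13° ≈ 225°.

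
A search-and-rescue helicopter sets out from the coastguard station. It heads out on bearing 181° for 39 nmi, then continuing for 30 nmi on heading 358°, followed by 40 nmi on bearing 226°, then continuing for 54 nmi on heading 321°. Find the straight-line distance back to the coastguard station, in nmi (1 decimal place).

64.7 nmi

Leg 1 (181°, 39 nmi): east 39 sin 181° = -0.68, north 39 cos 181° = -38.99
Leg 2 (358°, 30 nmi): east 30 sin 358° = -1.05, north 30 cos 358° = 29.98
Leg 3 (226°, 40 nmi): east 40 sin 226° = -28.77, north 40 cos 226° = -27.79
Leg 4 (321°, 54 nmi): east 54 sin 321° = -33.98, north 54 cos 321° = 41.97
Net: -64.48 east, 5.17 north. Distance = √((-64.48)² + (5.17)²) = 64.691 nmi.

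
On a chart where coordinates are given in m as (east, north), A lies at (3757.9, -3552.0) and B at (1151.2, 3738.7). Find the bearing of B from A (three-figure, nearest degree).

340°

Δeast = 1151.2 − 3757.9 = -2606.70; Δnorth = 3738.7 − -3552.0 = 7290.70.
Bearing = atan2(Δeast, Δnorth) mod 360° = 340.33° ≈ 340°.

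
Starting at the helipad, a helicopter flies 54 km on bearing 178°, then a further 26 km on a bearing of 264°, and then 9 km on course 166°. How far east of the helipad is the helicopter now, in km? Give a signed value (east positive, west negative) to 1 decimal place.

-21.8 km

Leg 1 (178°, 54 km): east 54 sin 178° = 1.88, north 54 cos 178° = -53.97
Leg 2 (264°, 26 km): east 26 sin 264° = -25.86, north 26 cos 264° = -2.72
Leg 3 (166°, 9 km): east 9 sin 166° = 2.18, north 9 cos 166° = -8.73
Net east component: -21.80 km.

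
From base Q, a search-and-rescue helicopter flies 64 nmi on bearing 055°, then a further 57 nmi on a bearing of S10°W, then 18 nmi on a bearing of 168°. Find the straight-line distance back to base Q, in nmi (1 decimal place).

59.3 nmi

Leg 1 (055°, 64 nmi): east 64 sin 55° = 52.43, north 64 cos 55° = 36.71
Leg 2 (S10°W, 57 nmi): east 57 sin 190° = -9.90, north 57 cos 190° = -56.13
Leg 3 (168°, 18 nmi): east 18 sin 168° = 3.74, north 18 cos 168° = -17.61
Net: 46.27 east, -37.03 north. Distance = √((46.27)² + (-37.03)²) = 59.265 nmi.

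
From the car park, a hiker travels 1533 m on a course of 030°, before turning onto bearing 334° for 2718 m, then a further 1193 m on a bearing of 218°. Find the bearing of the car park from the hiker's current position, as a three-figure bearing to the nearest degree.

158°

Leg 1 (030°, 1533 m): east 1533 sin 30° = 766.50, north 1533 cos 30° = 1327.62
Leg 2 (334°, 2718 m): east 2718 sin 334° = -1191.49, north 2718 cos 334° = 2442.92
Leg 3 (218°, 1193 m): east 1193 sin 218° = -734.48, north 1193 cos 218° = -940.10
Net displacement: -1159.48 east, 2830.44 north. Direction back to start is (1159.48, -2830.44): bearing = atan2(1159.48, -2830.44) mod 360° = 157.72° ≈ 158°.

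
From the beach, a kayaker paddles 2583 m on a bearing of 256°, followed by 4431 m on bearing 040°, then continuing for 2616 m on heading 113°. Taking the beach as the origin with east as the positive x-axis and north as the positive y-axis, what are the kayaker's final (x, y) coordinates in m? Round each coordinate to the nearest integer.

(2750, 1747)

Leg 1 (256°, 2583 m): east 2583 sin 256° = -2506.27, north 2583 cos 256° = -624.88
Leg 2 (040°, 4431 m): east 4431 sin 40° = 2848.19, north 4431 cos 40° = 3394.34
Leg 3 (113°, 2616 m): east 2616 sin 113° = 2408.04, north 2616 cos 113° = -1022.15
Summing: 2749.96 m east, 1747.31 m north → (2750, 1747).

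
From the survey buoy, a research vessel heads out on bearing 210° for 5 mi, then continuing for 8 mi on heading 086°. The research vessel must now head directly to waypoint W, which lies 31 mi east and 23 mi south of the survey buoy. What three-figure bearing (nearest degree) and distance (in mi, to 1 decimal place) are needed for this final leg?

127°, 32.0 mi

Leg 1 (210°, 5 mi): east 5 sin 210° = -2.50, north 5 cos 210° = -4.33
Leg 2 (086°, 8 mi): east 8 sin 86° = 7.98, north 8 cos 86° = 0.56
Current position: (5.48, -3.77). Target: (31, -23). Remaining: Δeast = 25.52, Δnorth = -19.23.
Bearing = atan2(25.52, -19.23) mod 360° = 127.00°; distance = √((25.52)² + (-19.23)²) = 31.952 mi.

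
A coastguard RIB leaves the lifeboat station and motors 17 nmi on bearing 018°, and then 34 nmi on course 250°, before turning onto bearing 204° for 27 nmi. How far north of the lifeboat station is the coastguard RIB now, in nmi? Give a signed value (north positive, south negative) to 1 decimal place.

Leg 1 (018°, 17 nmi): east 17 sin 18° = 5.25, north 17 cos 18° = 16.17
Leg 2 (250°, 34 nmi): east 34 sin 250° = -31.95, north 34 cos 250° = -11.63
Leg 3 (204°, 27 nmi): east 27 sin 204° = -10.98, north 27 cos 204° = -24.67
Net north component: -20.13 nmi.

-20.1 nmi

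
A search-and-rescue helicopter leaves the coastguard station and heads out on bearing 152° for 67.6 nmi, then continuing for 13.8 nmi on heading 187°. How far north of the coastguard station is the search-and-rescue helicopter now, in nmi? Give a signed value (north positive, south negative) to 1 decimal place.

-73.4 nmi

Leg 1 (152°, 67.6 nmi): east 67.6 sin 152° = 31.74, north 67.6 cos 152° = -59.69
Leg 2 (187°, 13.8 nmi): east 13.8 sin 187° = -1.68, north 13.8 cos 187° = -13.70
Net north component: -73.38 nmi.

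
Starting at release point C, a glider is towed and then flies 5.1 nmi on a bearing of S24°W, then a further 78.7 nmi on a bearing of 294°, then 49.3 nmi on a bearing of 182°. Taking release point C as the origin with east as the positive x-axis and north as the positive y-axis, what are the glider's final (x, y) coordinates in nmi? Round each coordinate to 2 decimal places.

(-75.69, -21.92)

Leg 1 (S24°W, 5.1 nmi): east 5.1 sin 204° = -2.07, north 5.1 cos 204° = -4.66
Leg 2 (294°, 78.7 nmi): east 78.7 sin 294° = -71.90, north 78.7 cos 294° = 32.01
Leg 3 (182°, 49.3 nmi): east 49.3 sin 182° = -1.72, north 49.3 cos 182° = -49.27
Summing: -75.69 nmi east, -21.92 nmi north → (-75.69, -21.92).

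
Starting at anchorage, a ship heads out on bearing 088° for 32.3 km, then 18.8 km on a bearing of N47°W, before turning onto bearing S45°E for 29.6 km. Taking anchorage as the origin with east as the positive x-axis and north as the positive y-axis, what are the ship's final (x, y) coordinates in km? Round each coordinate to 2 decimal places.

Leg 1 (088°, 32.3 km): east 32.3 sin 88° = 32.28, north 32.3 cos 88° = 1.13
Leg 2 (N47°W, 18.8 km): east 18.8 sin 313° = -13.75, north 18.8 cos 313° = 12.82
Leg 3 (S45°E, 29.6 km): east 29.6 sin 135° = 20.93, north 29.6 cos 135° = -20.93
Summing: 39.46 km east, -6.98 km north → (39.46, -6.98).

(39.46, -6.98)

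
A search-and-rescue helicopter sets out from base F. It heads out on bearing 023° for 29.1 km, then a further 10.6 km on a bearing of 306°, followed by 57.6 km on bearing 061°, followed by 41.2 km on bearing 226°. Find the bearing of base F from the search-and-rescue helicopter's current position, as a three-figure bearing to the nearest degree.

216°

Leg 1 (023°, 29.1 km): east 29.1 sin 23° = 11.37, north 29.1 cos 23° = 26.79
Leg 2 (306°, 10.6 km): east 10.6 sin 306° = -8.58, north 10.6 cos 306° = 6.23
Leg 3 (061°, 57.6 km): east 57.6 sin 61° = 50.38, north 57.6 cos 61° = 27.93
Leg 4 (226°, 41.2 km): east 41.2 sin 226° = -29.64, north 41.2 cos 226° = -28.62
Net displacement: 23.54 east, 32.32 north. Direction back to start is (-23.54, -32.32): bearing = atan2(-23.54, -32.32) mod 360° = 216.06° ≈ 216°.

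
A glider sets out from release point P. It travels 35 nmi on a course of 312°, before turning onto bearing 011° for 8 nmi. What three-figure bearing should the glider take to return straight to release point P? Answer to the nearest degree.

142°

Leg 1 (312°, 35 nmi): east 35 sin 312° = -26.01, north 35 cos 312° = 23.42
Leg 2 (011°, 8 nmi): east 8 sin 11° = 1.53, north 8 cos 11° = 7.85
Net displacement: -24.48 east, 31.27 north. Direction back to start is (24.48, -31.27): bearing = atan2(24.48, -31.27) mod 360° = 141.94° ≈ 142°.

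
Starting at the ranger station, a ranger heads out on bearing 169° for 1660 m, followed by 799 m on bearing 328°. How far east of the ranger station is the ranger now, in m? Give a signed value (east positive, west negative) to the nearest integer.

-107 m

Leg 1 (169°, 1660 m): east 1660 sin 169° = 316.74, north 1660 cos 169° = -1629.50
Leg 2 (328°, 799 m): east 799 sin 328° = -423.41, north 799 cos 328° = 677.59
Net east component: -106.66 m.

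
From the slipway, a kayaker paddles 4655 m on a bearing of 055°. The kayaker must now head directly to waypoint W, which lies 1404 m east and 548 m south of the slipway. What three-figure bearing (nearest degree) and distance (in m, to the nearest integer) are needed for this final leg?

217°, 4020 m

Leg 1 (055°, 4655 m): east 4655 sin 55° = 3813.15, north 4655 cos 55° = 2670.00
Current position: (3813.15, 2670.00). Target: (1404, -548). Remaining: Δeast = -2409.15, Δnorth = -3218.00.
Bearing = atan2(-2409.15, -3218.00) mod 360° = 216.82°; distance = √((-2409.15)² + (-3218.00)²) = 4019.892 m.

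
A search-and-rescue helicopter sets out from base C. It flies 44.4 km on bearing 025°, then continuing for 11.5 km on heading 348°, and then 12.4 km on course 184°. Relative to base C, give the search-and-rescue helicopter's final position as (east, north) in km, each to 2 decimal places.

Leg 1 (025°, 44.4 km): east 44.4 sin 25° = 18.76, north 44.4 cos 25° = 40.24
Leg 2 (348°, 11.5 km): east 11.5 sin 348° = -2.39, north 11.5 cos 348° = 11.25
Leg 3 (184°, 12.4 km): east 12.4 sin 184° = -0.86, north 12.4 cos 184° = -12.37
Summing: 15.51 km east, 39.12 km north → (15.51, 39.12).

(15.51, 39.12)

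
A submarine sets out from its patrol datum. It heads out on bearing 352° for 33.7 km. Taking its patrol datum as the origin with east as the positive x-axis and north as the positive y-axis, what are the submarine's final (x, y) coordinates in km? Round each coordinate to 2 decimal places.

(-4.69, 33.37)

Leg 1 (352°, 33.7 km): east 33.7 sin 352° = -4.69, north 33.7 cos 352° = 33.37
Summing: -4.69 km east, 33.37 km north → (-4.69, 33.37).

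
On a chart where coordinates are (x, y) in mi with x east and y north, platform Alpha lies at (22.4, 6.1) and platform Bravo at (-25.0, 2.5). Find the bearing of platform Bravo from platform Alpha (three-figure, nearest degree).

Δeast = -25.0 − 22.4 = -47.40; Δnorth = 2.5 − 6.1 = -3.60.
Bearing = atan2(Δeast, Δnorth) mod 360° = 265.66° ≈ 266°.

266°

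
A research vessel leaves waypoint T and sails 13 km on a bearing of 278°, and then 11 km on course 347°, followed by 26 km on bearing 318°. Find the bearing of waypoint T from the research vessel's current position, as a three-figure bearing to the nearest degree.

134°

Leg 1 (278°, 13 km): east 13 sin 278° = -12.87, north 13 cos 278° = 1.81
Leg 2 (347°, 11 km): east 11 sin 347° = -2.47, north 11 cos 347° = 10.72
Leg 3 (318°, 26 km): east 26 sin 318° = -17.40, north 26 cos 318° = 19.32
Net displacement: -32.75 east, 31.85 north. Direction back to start is (32.75, -31.85): bearing = atan2(32.75, -31.85) mod 360° = 134.21° ≈ 134°.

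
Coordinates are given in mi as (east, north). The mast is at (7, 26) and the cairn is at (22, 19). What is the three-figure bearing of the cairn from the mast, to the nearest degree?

115°

Δeast = 22 − 7 = 15.00; Δnorth = 19 − 26 = -7.00.
Bearing = atan2(Δeast, Δnorth) mod 360° = 115.02° ≈ 115°.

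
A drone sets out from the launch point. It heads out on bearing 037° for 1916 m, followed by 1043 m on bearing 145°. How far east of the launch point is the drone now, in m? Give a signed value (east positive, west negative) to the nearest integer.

1751 m

Leg 1 (037°, 1916 m): east 1916 sin 37° = 1153.08, north 1916 cos 37° = 1530.19
Leg 2 (145°, 1043 m): east 1043 sin 145° = 598.24, north 1043 cos 145° = -854.38
Net east component: 1751.32 m.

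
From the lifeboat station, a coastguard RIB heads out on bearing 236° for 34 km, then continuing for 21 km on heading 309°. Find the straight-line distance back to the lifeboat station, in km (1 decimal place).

44.9 km

Leg 1 (236°, 34 km): east 34 sin 236° = -28.19, north 34 cos 236° = -19.01
Leg 2 (309°, 21 km): east 21 sin 309° = -16.32, north 21 cos 309° = 13.22
Net: -44.51 east, -5.80 north. Distance = √((-44.51)² + (-5.80)²) = 44.883 km.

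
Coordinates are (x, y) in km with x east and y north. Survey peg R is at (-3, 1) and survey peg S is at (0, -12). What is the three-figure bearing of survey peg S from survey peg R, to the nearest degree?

167°

Δeast = 0 − -3 = 3.00; Δnorth = -12 − 1 = -13.00.
Bearing = atan2(Δeast, Δnorth) mod 360° = 167.01° ≈ 167°.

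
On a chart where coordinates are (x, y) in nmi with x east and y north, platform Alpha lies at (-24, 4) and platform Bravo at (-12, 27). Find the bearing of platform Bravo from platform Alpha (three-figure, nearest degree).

Δeast = -12 − -24 = 12.00; Δnorth = 27 − 4 = 23.00.
Bearing = atan2(Δeast, Δnorth) mod 360° = 27.55° ≈ 028°.

028°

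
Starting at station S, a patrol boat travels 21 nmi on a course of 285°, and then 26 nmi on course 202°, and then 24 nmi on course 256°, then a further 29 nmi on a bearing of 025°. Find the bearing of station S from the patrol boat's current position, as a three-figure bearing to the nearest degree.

Leg 1 (285°, 21 nmi): east 21 sin 285° = -20.28, north 21 cos 285° = 5.44
Leg 2 (202°, 26 nmi): east 26 sin 202° = -9.74, north 26 cos 202° = -24.11
Leg 3 (256°, 24 nmi): east 24 sin 256° = -23.29, north 24 cos 256° = -5.81
Leg 4 (025°, 29 nmi): east 29 sin 25° = 12.26, north 29 cos 25° = 26.28
Net displacement: -41.06 east, 1.81 north. Direction back to start is (41.06, -1.81): bearing = atan2(41.06, -1.81) mod 360° = 92.52° ≈ 093°.

093°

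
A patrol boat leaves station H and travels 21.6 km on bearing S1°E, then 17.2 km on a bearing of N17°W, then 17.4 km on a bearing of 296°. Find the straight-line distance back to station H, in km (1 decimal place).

Leg 1 (S1°E, 21.6 km): east 21.6 sin 179° = 0.38, north 21.6 cos 179° = -21.60
Leg 2 (N17°W, 17.2 km): east 17.2 sin 343° = -5.03, north 17.2 cos 343° = 16.45
Leg 3 (296°, 17.4 km): east 17.4 sin 296° = -15.64, north 17.4 cos 296° = 7.63
Net: -20.29 east, 2.48 north. Distance = √((-20.29)² + (2.48)²) = 20.442 km.

20.4 km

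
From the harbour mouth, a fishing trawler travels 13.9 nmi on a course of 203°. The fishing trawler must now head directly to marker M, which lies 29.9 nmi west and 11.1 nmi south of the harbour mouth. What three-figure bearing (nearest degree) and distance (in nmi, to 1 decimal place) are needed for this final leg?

274°, 24.5 nmi

Leg 1 (203°, 13.9 nmi): east 13.9 sin 203° = -5.43, north 13.9 cos 203° = -12.80
Current position: (-5.43, -12.80). Target: (-29.9, -11.1). Remaining: Δeast = -24.47, Δnorth = 1.70.
Bearing = atan2(-24.47, 1.70) mod 360° = 273.96°; distance = √((-24.47)² + (1.70)²) = 24.527 nmi.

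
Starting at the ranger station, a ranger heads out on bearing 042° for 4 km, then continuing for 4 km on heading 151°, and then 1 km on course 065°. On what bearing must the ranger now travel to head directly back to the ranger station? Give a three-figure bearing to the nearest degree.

271°

Leg 1 (042°, 4 km): east 4 sin 42° = 2.68, north 4 cos 42° = 2.97
Leg 2 (151°, 4 km): east 4 sin 151° = 1.94, north 4 cos 151° = -3.50
Leg 3 (065°, 1 km): east 1 sin 65° = 0.91, north 1 cos 65° = 0.42
Net displacement: 5.52 east, -0.10 north. Direction back to start is (-5.52, 0.10): bearing = atan2(-5.52, 0.10) mod 360° = 271.07° ≈ 271°.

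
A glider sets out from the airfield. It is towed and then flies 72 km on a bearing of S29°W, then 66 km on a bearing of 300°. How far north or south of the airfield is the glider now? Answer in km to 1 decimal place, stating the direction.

30.0 km south

Leg 1 (S29°W, 72 km): east 72 sin 209° = -34.91, north 72 cos 209° = -62.97
Leg 2 (300°, 66 km): east 66 sin 300° = -57.16, north 66 cos 300° = 33.00
Net north component: -29.97 km.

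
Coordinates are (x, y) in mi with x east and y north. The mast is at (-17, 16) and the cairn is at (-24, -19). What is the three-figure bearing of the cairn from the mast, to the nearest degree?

191°

Δeast = -24 − -17 = -7.00; Δnorth = -19 − 16 = -35.00.
Bearing = atan2(Δeast, Δnorth) mod 360° = 191.31° ≈ 191°.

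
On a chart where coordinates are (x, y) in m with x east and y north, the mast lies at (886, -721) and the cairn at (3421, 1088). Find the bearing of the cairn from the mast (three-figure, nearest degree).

Δeast = 3421 − 886 = 2535.00; Δnorth = 1088 − -721 = 1809.00.
Bearing = atan2(Δeast, Δnorth) mod 360° = 54.49° ≈ 054°.

054°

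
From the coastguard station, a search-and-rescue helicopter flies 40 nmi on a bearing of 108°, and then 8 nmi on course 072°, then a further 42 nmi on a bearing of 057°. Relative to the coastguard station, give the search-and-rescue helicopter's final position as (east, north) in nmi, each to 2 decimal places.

Leg 1 (108°, 40 nmi): east 40 sin 108° = 38.04, north 40 cos 108° = -12.36
Leg 2 (072°, 8 nmi): east 8 sin 72° = 7.61, north 8 cos 72° = 2.47
Leg 3 (057°, 42 nmi): east 42 sin 57° = 35.22, north 42 cos 57° = 22.87
Summing: 80.87 nmi east, 12.99 nmi north → (80.87, 12.99).

(80.87, 12.99)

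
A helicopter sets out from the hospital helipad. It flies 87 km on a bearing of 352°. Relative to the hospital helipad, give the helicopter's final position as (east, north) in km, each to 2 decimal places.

(-12.11, 86.15)

Leg 1 (352°, 87 km): east 87 sin 352° = -12.11, north 87 cos 352° = 86.15
Summing: -12.11 km east, 86.15 km north → (-12.11, 86.15).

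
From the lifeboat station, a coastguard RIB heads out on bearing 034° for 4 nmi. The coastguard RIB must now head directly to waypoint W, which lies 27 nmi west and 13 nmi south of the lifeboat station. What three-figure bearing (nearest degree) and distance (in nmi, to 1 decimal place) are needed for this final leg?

241°, 33.5 nmi

Leg 1 (034°, 4 nmi): east 4 sin 34° = 2.24, north 4 cos 34° = 3.32
Current position: (2.24, 3.32). Target: (-27, -13). Remaining: Δeast = -29.24, Δnorth = -16.32.
Bearing = atan2(-29.24, -16.32) mod 360° = 240.84°; distance = √((-29.24)² + (-16.32)²) = 33.481 nmi.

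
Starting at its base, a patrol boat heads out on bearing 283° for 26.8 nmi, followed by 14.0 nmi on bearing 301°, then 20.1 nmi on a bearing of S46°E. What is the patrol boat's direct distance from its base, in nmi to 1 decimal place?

23.7 nmi

Leg 1 (283°, 26.8 nmi): east 26.8 sin 283° = -26.11, north 26.8 cos 283° = 6.03
Leg 2 (301°, 14.0 nmi): east 14.0 sin 301° = -12.00, north 14.0 cos 301° = 7.21
Leg 3 (S46°E, 20.1 nmi): east 20.1 sin 134° = 14.46, north 20.1 cos 134° = -13.96
Net: -23.65 east, -0.72 north. Distance = √((-23.65)² + (-0.72)²) = 23.666 nmi.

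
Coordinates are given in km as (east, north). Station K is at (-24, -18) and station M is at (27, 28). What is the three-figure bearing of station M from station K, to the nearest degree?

Δeast = 27 − -24 = 51.00; Δnorth = 28 − -18 = 46.00.
Bearing = atan2(Δeast, Δnorth) mod 360° = 47.95° ≈ 048°.

048°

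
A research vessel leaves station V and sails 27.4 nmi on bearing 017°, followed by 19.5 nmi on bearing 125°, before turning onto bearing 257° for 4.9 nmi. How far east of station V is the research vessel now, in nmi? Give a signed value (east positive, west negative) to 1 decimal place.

Leg 1 (017°, 27.4 nmi): east 27.4 sin 17° = 8.01, north 27.4 cos 17° = 26.20
Leg 2 (125°, 19.5 nmi): east 19.5 sin 125° = 15.97, north 19.5 cos 125° = -11.18
Leg 3 (257°, 4.9 nmi): east 4.9 sin 257° = -4.77, north 4.9 cos 257° = -1.10
Net east component: 19.21 nmi.

19.2 nmi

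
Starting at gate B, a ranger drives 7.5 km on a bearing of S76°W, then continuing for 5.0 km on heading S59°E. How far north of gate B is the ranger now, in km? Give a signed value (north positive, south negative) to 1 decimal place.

Leg 1 (S76°W, 7.5 km): east 7.5 sin 256° = -7.28, north 7.5 cos 256° = -1.81
Leg 2 (S59°E, 5.0 km): east 5.0 sin 121° = 4.29, north 5.0 cos 121° = -2.58
Net north component: -4.39 km.

-4.4 km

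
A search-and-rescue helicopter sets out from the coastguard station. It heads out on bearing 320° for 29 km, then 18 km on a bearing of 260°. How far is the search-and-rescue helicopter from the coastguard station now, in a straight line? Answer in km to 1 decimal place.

Leg 1 (320°, 29 km): east 29 sin 320° = -18.64, north 29 cos 320° = 22.22
Leg 2 (260°, 18 km): east 18 sin 260° = -17.73, north 18 cos 260° = -3.13
Net: -36.37 east, 19.09 north. Distance = √((-36.37)² + (19.09)²) = 41.073 km.

41.1 km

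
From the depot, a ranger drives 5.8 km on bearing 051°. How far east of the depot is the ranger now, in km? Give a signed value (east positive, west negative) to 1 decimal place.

Leg 1 (051°, 5.8 km): east 5.8 sin 51° = 4.51, north 5.8 cos 51° = 3.65
Net east component: 4.51 km.

4.5 km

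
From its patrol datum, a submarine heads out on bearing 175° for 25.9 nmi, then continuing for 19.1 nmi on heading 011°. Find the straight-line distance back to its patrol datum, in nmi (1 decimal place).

Leg 1 (175°, 25.9 nmi): east 25.9 sin 175° = 2.26, north 25.9 cos 175° = -25.80
Leg 2 (011°, 19.1 nmi): east 19.1 sin 11° = 3.64, north 19.1 cos 11° = 18.75
Net: 5.90 east, -7.05 north. Distance = √((5.90)² + (-7.05)²) = 9.196 nmi.

9.2 nmi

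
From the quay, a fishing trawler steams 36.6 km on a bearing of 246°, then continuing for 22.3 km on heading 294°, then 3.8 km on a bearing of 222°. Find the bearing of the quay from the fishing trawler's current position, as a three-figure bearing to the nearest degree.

081°

Leg 1 (246°, 36.6 km): east 36.6 sin 246° = -33.44, north 36.6 cos 246° = -14.89
Leg 2 (294°, 22.3 km): east 22.3 sin 294° = -20.37, north 22.3 cos 294° = 9.07
Leg 3 (222°, 3.8 km): east 3.8 sin 222° = -2.54, north 3.8 cos 222° = -2.82
Net displacement: -56.35 east, -8.64 north. Direction back to start is (56.35, 8.64): bearing = atan2(56.35, 8.64) mod 360° = 81.28° ≈ 081°.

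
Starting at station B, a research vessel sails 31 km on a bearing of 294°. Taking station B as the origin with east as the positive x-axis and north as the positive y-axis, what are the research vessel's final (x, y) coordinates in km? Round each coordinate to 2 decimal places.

Leg 1 (294°, 31 km): east 31 sin 294° = -28.32, north 31 cos 294° = 12.61
Summing: -28.32 km east, 12.61 km north → (-28.32, 12.61).

(-28.32, 12.61)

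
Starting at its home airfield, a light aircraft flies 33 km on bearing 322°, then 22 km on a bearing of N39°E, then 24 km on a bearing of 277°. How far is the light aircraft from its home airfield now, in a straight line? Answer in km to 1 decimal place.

55.1 km

Leg 1 (322°, 33 km): east 33 sin 322° = -20.32, north 33 cos 322° = 26.00
Leg 2 (N39°E, 22 km): east 22 sin 39° = 13.85, north 22 cos 39° = 17.10
Leg 3 (277°, 24 km): east 24 sin 277° = -23.82, north 24 cos 277° = 2.92
Net: -30.29 east, 46.03 north. Distance = √((-30.29)² + (46.03)²) = 55.101 km.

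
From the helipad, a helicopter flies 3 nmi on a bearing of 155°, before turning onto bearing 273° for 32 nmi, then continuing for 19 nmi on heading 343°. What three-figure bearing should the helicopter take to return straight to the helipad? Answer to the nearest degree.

Leg 1 (155°, 3 nmi): east 3 sin 155° = 1.27, north 3 cos 155° = -2.72
Leg 2 (273°, 32 nmi): east 32 sin 273° = -31.96, north 32 cos 273° = 1.67
Leg 3 (343°, 19 nmi): east 19 sin 343° = -5.56, north 19 cos 343° = 18.17
Net displacement: -36.24 east, 17.13 north. Direction back to start is (36.24, -17.13): bearing = atan2(36.24, -17.13) mod 360° = 115.29° ≈ 115°.

115°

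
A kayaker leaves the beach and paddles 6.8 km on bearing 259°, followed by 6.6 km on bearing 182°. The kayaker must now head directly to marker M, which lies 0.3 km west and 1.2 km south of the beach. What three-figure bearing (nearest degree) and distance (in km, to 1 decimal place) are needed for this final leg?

Leg 1 (259°, 6.8 km): east 6.8 sin 259° = -6.68, north 6.8 cos 259° = -1.30
Leg 2 (182°, 6.6 km): east 6.6 sin 182° = -0.23, north 6.6 cos 182° = -6.60
Current position: (-6.91, -7.89). Target: (-0.3, -1.2). Remaining: Δeast = 6.61, Δnorth = 6.69.
Bearing = atan2(6.61, 6.69) mod 360° = 44.62°; distance = √((6.61)² + (6.69)²) = 9.404 km.

045°, 9.4 km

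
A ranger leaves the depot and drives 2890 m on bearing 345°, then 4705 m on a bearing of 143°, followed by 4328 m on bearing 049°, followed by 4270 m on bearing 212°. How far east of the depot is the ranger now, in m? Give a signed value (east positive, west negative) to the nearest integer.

3087 m

Leg 1 (345°, 2890 m): east 2890 sin 345° = -747.99, north 2890 cos 345° = 2791.53
Leg 2 (143°, 4705 m): east 4705 sin 143° = 2831.54, north 4705 cos 143° = -3757.58
Leg 3 (049°, 4328 m): east 4328 sin 49° = 3266.38, north 4328 cos 49° = 2839.42
Leg 4 (212°, 4270 m): east 4270 sin 212° = -2262.76, north 4270 cos 212° = -3621.17
Net east component: 3087.18 m.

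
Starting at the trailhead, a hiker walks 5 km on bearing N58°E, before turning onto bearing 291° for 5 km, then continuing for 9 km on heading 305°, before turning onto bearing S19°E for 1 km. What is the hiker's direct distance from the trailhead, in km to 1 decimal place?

11.4 km

Leg 1 (N58°E, 5 km): east 5 sin 58° = 4.24, north 5 cos 58° = 2.65
Leg 2 (291°, 5 km): east 5 sin 291° = -4.67, north 5 cos 291° = 1.79
Leg 3 (305°, 9 km): east 9 sin 305° = -7.37, north 9 cos 305° = 5.16
Leg 4 (S19°E, 1 km): east 1 sin 161° = 0.33, north 1 cos 161° = -0.95
Net: -7.47 east, 8.66 north. Distance = √((-7.47)² + (8.66)²) = 11.438 km.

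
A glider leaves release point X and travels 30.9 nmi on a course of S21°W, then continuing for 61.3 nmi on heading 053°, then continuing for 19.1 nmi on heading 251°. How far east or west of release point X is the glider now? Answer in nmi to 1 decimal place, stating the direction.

19.8 nmi east

Leg 1 (S21°W, 30.9 nmi): east 30.9 sin 201° = -11.07, north 30.9 cos 201° = -28.85
Leg 2 (053°, 61.3 nmi): east 61.3 sin 53° = 48.96, north 61.3 cos 53° = 36.89
Leg 3 (251°, 19.1 nmi): east 19.1 sin 251° = -18.06, north 19.1 cos 251° = -6.22
Net east component: 19.82 nmi.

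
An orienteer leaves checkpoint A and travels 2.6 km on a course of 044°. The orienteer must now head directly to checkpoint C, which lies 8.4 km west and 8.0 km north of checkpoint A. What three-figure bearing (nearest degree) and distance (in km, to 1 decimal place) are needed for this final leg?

Leg 1 (044°, 2.6 km): east 2.6 sin 44° = 1.81, north 2.6 cos 44° = 1.87
Current position: (1.81, 1.87). Target: (-8.4, 8.0). Remaining: Δeast = -10.21, Δnorth = 6.13.
Bearing = atan2(-10.21, 6.13) mod 360° = 300.99°; distance = √((-10.21)² + (6.13)²) = 11.905 km.

301°, 11.9 km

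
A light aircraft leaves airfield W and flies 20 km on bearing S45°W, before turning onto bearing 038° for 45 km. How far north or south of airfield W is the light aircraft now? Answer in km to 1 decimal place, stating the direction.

Leg 1 (S45°W, 20 km): east 20 sin 225° = -14.14, north 20 cos 225° = -14.14
Leg 2 (038°, 45 km): east 45 sin 38° = 27.70, north 45 cos 38° = 35.46
Net north component: 21.32 km.

21.3 km north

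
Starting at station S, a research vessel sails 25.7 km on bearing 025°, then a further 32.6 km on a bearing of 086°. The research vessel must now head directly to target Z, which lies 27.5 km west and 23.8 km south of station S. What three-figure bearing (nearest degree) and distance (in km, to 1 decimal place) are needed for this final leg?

Leg 1 (025°, 25.7 km): east 25.7 sin 25° = 10.86, north 25.7 cos 25° = 23.29
Leg 2 (086°, 32.6 km): east 32.6 sin 86° = 32.52, north 32.6 cos 86° = 2.27
Current position: (43.38, 25.57). Target: (-27.5, -23.8). Remaining: Δeast = -70.88, Δnorth = -49.37.
Bearing = atan2(-70.88, -49.37) mod 360° = 235.14°; distance = √((-70.88)² + (-49.37)²) = 86.379 km.

235°, 86.4 km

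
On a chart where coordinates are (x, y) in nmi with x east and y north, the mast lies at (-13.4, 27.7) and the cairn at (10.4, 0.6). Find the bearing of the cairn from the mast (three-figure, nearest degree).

139°

Δeast = 10.4 − -13.4 = 23.80; Δnorth = 0.6 − 27.7 = -27.10.
Bearing = atan2(Δeast, Δnorth) mod 360° = 138.71° ≈ 139°.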